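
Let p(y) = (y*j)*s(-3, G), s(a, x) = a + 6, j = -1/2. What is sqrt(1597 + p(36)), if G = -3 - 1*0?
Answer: sqrt(1543) ≈ 39.281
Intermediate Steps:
j = -1/2 (j = -1*1/2 = -1/2 ≈ -0.50000)
G = -3 (G = -3 + 0 = -3)
s(a, x) = 6 + a
p(y) = -3*y/2 (p(y) = (y*(-1/2))*(6 - 3) = -y/2*3 = -3*y/2)
sqrt(1597 + p(36)) = sqrt(1597 - 3/2*36) = sqrt(1597 - 54) = sqrt(1543)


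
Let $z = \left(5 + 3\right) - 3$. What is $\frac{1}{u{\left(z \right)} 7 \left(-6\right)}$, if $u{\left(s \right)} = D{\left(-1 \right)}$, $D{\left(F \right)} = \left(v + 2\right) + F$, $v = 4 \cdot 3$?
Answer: $- \frac{1}{546} \approx -0.0018315$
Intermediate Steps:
$z = 5$ ($z = 8 - 3 = 5$)
$v = 12$
$D{\left(F \right)} = 14 + F$ ($D{\left(F \right)} = \left(12 + 2\right) + F = 14 + F$)
$u{\left(s \right)} = 13$ ($u{\left(s \right)} = 14 - 1 = 13$)
$\frac{1}{u{\left(z \right)} 7 \left(-6\right)} = \frac{1}{13 \cdot 7 \left(-6\right)} = \frac{1}{91 \left(-6\right)} = \frac{1}{-546} = - \frac{1}{546}$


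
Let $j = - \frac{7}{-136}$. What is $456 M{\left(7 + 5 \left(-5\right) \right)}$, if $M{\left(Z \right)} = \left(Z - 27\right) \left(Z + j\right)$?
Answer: $\frac{6261165}{17} \approx 3.683 \cdot 10^{5}$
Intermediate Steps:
$j = \frac{7}{136}$ ($j = \left(-7\right) \left(- \frac{1}{136}\right) = \frac{7}{136} \approx 0.051471$)
$M{\left(Z \right)} = \left(-27 + Z\right) \left(\frac{7}{136} + Z\right)$ ($M{\left(Z \right)} = \left(Z - 27\right) \left(Z + \frac{7}{136}\right) = \left(-27 + Z\right) \left(\frac{7}{136} + Z\right)$)
$456 M{\left(7 + 5 \left(-5\right) \right)} = 456 \left(- \frac{189}{136} + \left(7 + 5 \left(-5\right)\right)^{2} - \frac{3665 \left(7 + 5 \left(-5\right)\right)}{136}\right) = 456 \left(- \frac{189}{136} + \left(7 - 25\right)^{2} - \frac{3665 \left(7 - 25\right)}{136}\right) = 456 \left(- \frac{189}{136} + \left(-18\right)^{2} - - \frac{32985}{68}\right) = 456 \left(- \frac{189}{136} + 324 + \frac{32985}{68}\right) = 456 \cdot \frac{109845}{136} = \frac{6261165}{17}$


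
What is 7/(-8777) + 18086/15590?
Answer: 79315846/68416715 ≈ 1.1593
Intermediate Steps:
7/(-8777) + 18086/15590 = 7*(-1/8777) + 18086*(1/15590) = -7/8777 + 9043/7795 = 79315846/68416715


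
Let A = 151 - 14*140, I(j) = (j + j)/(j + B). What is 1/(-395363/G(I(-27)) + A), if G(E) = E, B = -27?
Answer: -1/397172 ≈ -2.5178e-6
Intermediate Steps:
I(j) = 2*j/(-27 + j) (I(j) = (j + j)/(j - 27) = (2*j)/(-27 + j) = 2*j/(-27 + j))
A = -1809 (A = 151 - 1960 = -1809)
1/(-395363/G(I(-27)) + A) = 1/(-395363/1 - 1809) = 1/(-395363*1 - 1809) = 1/(-395363 - 1809) = 1/(-397172) = -1/397172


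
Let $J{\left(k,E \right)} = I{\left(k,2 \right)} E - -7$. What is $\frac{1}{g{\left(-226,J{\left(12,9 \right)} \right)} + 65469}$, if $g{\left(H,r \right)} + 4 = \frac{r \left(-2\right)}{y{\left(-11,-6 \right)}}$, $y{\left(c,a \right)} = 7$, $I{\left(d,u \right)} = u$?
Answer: $\frac{7}{458205} \approx 1.5277 \cdot 10^{-5}$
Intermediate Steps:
$J{\left(k,E \right)} = 7 + 2 E$ ($J{\left(k,E \right)} = 2 E - -7 = 2 E + 7 = 7 + 2 E$)
$g{\left(H,r \right)} = -4 - \frac{2 r}{7}$ ($g{\left(H,r \right)} = -4 + \frac{r \left(-2\right)}{7} = -4 + - 2 r \frac{1}{7} = -4 - \frac{2 r}{7}$)
$\frac{1}{g{\left(-226,J{\left(12,9 \right)} \right)} + 65469} = \frac{1}{\left(-4 - \frac{2 \left(7 + 2 \cdot 9\right)}{7}\right) + 65469} = \frac{1}{\left(-4 - \frac{2 \left(7 + 18\right)}{7}\right) + 65469} = \frac{1}{\left(-4 - \frac{50}{7}\right) + 65469} = \frac{1}{- \frac{78}{7} + 65469} = \frac{1}{\frac{458205}{7}} = \frac{7}{458205}$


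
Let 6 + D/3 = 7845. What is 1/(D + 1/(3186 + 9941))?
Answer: 13127/308707660 ≈ 4.2522e-5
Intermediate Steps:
D = 23517 (D = -18 + 3*7845 = -18 + 23535 = 23517)
1/(D + 1/(3186 + 9941)) = 1/(23517 + 1/(3186 + 9941)) = 1/(23517 + 1/13127) = 1/(308707660/13127) = 13127/308707660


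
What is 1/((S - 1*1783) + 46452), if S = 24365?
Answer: 1/69034 ≈ 1.4486e-5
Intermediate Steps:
1/((S - 1*1783) + 46452) = 1/((24365 - 1*1783) + 46452) = 1/((24365 - 1783) + 46452) = 1/(22582 + 46452) = 1/69034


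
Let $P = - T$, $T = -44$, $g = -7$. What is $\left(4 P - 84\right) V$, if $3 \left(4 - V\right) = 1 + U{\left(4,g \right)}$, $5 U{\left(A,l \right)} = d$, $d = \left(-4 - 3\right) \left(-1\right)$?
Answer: $\frac{1472}{5} \approx 294.4$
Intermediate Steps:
$d = 7$ ($d = \left(-7\right) \left(-1\right) = 7$)
$U{\left(A,l \right)} = \frac{7}{5}$ ($U{\left(A,l \right)} = \frac{1}{5} \cdot 7 = \frac{7}{5}$)
$V = \frac{16}{5}$ ($V = 4 - \frac{1 + \frac{7}{5}}{3} = 4 - \frac{4}{5} = \frac{16}{5} \approx 3.2$)
$P = 44$ ($P = \left(-1\right) \left(-44\right) = 44$)
$\left(4 P - 84\right) V = \left(4 \cdot 44 - 84\right) \frac{16}{5} = \left(176 - 84\right) \frac{16}{5} = 92 \cdot \frac{16}{5} = \frac{1472}{5}$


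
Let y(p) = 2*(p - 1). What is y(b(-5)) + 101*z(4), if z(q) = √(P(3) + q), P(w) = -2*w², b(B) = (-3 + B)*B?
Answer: 78 + 101*I*√14 ≈ 78.0 + 377.91*I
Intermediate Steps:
b(B) = B*(-3 + B)
y(p) = -2 + 2*p (y(p) = 2*(-1 + p) = -2 + 2*p)
z(q) = √(-18 + q) (z(q) = √(-2*3² + q) = √(-2*9 + q) = √(-18 + q))
y(b(-5)) + 101*z(4) = (-2 + 2*(-5*(-3 - 5))) + 101*√(-18 + 4) = (-2 + 2*(-5*(-8))) + 101*√(-14) = (-2 + 2*40) + 101*(I*√14) = (-2 + 80) + 101*I*√14 = 78 + 101*I*√14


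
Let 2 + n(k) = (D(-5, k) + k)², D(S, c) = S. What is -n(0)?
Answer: -23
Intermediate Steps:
n(k) = -2 + (-5 + k)²
-n(0) = -(-2 + (-5 + 0)²) = -(-2 + (-5)²) = -(-2 + 25) = -1*23 = -23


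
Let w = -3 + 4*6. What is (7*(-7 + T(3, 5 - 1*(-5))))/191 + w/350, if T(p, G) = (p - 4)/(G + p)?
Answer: -24751/124150 ≈ -0.19936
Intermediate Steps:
T(p, G) = (-4 + p)/(G + p)
w = 21 (w = -3 + 24 = 21)
(7*(-7 + T(3, 5 - 1*(-5))))/191 + w/350 = (7*(-7 + (-4 + 3)/((5 - 1*(-5)) + 3)))/191 + 21/350 = (7*(-7 - 1/((5 + 5) + 3)))*(1/191) + 21*(1/350) = (7*(-7 - 1/(10 + 3)))*(1/191) + 3/50 = (7*(-7 - 1/13))*(1/191) + 3/50 = (7*(-92/13))*(1/191) + 3/50 = -644/13*1/191 + 3/50 = -644/2483 + 3/50 = -24751/124150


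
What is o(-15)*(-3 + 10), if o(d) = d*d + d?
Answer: 1470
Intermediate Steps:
o(d) = d + d**2 (o(d) = d**2 + d = d + d**2)
o(-15)*(-3 + 10) = (-15*(1 - 15))*(-3 + 10) = -15*(-14)*7 = 210*7 = 1470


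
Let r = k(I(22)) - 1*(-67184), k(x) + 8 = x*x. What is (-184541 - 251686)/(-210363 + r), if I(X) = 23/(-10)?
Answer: 43622700/14318171 ≈ 3.0467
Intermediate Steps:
I(X) = -23/10 (I(X) = 23*(-⅒) = -23/10)
k(x) = -8 + x² (k(x) = -8 + x*x = -8 + x²)
r = 6718129/100 (r = (-8 + (-23/10)²) - 1*(-67184) = (-8 + 529/100) + 67184 = -271/100 + 67184 = 6718129/100 ≈ 67181.)
(-184541 - 251686)/(-210363 + r) = (-184541 - 251686)/(-210363 + 6718129/100) = -436227/(-14318171/100) = -436227*(-100/14318171) = 43622700/14318171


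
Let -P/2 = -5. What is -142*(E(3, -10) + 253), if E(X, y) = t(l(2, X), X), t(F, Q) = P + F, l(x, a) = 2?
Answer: -37630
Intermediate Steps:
P = 10 (P = -2*(-5) = 10)
t(F, Q) = 10 + F
E(X, y) = 12 (E(X, y) = 10 + 2 = 12)
-142*(E(3, -10) + 253) = -142*(12 + 253) = -142*265 = -37630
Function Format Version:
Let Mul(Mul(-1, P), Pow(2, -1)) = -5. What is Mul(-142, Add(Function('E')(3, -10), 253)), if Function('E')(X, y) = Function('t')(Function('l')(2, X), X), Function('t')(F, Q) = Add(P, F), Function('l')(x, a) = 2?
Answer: -37630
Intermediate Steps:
P = 10 (P = Mul(-2, -5) = 10)
Function('t')(F, Q) = Add(10, F)
Function('E')(X, y) = 12 (Function('E')(X, y) = Add(10, 2) = 12)
Mul(-142, Add(Function('E')(3, -10), 253)) = Mul(-142, Add(12, 253)) = Mul(-142, 265) = -37630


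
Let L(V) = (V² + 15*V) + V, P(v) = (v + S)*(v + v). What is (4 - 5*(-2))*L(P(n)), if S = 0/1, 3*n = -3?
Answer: 504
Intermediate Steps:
n = -1 (n = (⅓)*(-3) = -1)
S = 0 (S = 0*1 = 0)
P(v) = 2*v² (P(v) = (v + 0)*(v + v) = v*(2*v) = 2*v²)
L(V) = V² + 16*V
(4 - 5*(-2))*L(P(n)) = (4 - 5*(-2))*((2*(-1)²)*(16 + 2*(-1)²)) = (4 + 10)*((2*1)*(16 + 2*1)) = 14*(2*(16 + 2)) = 14*(2*18) = 14*36 = 504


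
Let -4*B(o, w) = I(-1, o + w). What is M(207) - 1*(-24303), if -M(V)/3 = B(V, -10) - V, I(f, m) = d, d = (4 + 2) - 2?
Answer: 24927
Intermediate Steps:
d = 4 (d = 6 - 2 = 4)
I(f, m) = 4
B(o, w) = -1 (B(o, w) = -¼*4 = -1)
M(V) = 3 + 3*V (M(V) = -3*(-1 - V) = 3 + 3*V)
M(207) - 1*(-24303) = (3 + 3*207) - 1*(-24303) = (3 + 621) + 24303 = 624 + 24303 = 24927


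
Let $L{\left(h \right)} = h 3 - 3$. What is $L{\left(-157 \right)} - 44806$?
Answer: $-45280$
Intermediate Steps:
$L{\left(h \right)} = -3 + 3 h$ ($L{\left(h \right)} = 3 h - 3 = -3 + 3 h$)
$L{\left(-157 \right)} - 44806 = \left(-3 + 3 \left(-157\right)\right) - 44806 = \left(-3 - 471\right) - 44806 = -474 - 44806 = -45280$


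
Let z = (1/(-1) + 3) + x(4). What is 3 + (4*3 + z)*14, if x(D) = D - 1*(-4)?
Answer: 311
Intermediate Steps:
x(D) = 4 + D (x(D) = D + 4 = 4 + D)
z = 10 (z = (1/(-1) + 3) + (4 + 4) = (-1 + 3) + 8 = 2 + 8 = 10)
3 + (4*3 + z)*14 = 3 + (4*3 + 10)*14 = 3 + (12 + 10)*14 = 3 + 22*14 = 3 + 308 = 311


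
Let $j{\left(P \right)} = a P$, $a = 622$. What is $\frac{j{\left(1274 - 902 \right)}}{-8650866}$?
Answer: $- \frac{38564}{1441811} \approx -0.026747$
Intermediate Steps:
$j{\left(P \right)} = 622 P$
$\frac{j{\left(1274 - 902 \right)}}{-8650866} = \frac{622 \left(1274 - 902\right)}{-8650866} = 622 \left(1274 - 902\right) \left(- \frac{1}{8650866}\right) = 622 \cdot 372 \left(- \frac{1}{8650866}\right) = 231384 \left(- \frac{1}{8650866}\right) = - \frac{38564}{1441811}$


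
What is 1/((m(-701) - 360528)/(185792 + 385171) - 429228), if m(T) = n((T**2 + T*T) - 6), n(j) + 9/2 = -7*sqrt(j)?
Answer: -559711984745675718/240244409216504234333233 + 31973928*sqrt(245699)/240244409216504234333233 ≈ -2.3298e-6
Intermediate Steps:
n(j) = -9/2 - 7*sqrt(j)
m(T) = -9/2 - 7*sqrt(-6 + 2*T**2) (m(T) = -9/2 - 7*sqrt((T**2 + T*T) - 6) = -9/2 - 7*sqrt((T**2 + T**2) - 6) = -9/2 - 7*sqrt(2*T**2 - 6) = -9/2 - 7*sqrt(-6 + 2*T**2))
1/((m(-701) - 360528)/(185792 + 385171) - 429228) = 1/(((-9/2 - 7*sqrt(-6 + 2*(-701)**2)) - 360528)/(185792 + 385171) - 429228) = 1/(((-9/2 - 7*sqrt(-6 + 2*491401)) - 360528)/570963 - 429228) = 1/(((-9/2 - 7*sqrt(-6 + 982802)) - 360528)*(1/570963) - 429228) = 1/(((-9/2 - 14*sqrt(245699)) - 360528)*(1/570963) - 429228) = 1/((-721065/2 - 14*sqrt(245699))*(1/570963) - 429228) = 1/((-240355/380642 - 14*sqrt(245699)/570963) - 429228) = 1/(-163382444731/380642 - 14*sqrt(245699)/570963)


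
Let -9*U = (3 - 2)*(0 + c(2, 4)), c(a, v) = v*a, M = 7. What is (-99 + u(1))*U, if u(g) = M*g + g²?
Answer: 728/9 ≈ 80.889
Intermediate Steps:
c(a, v) = a*v
u(g) = g² + 7*g (u(g) = 7*g + g² = g² + 7*g)
U = -8/9 (U = -(3 - 2)*(0 + 2*4)/9 = -(0 + 8)/9 = -8/9 ≈ -0.88889)
(-99 + u(1))*U = (-99 + 1*(7 + 1))*(-8/9) = (-99 + 1*8)*(-8/9) = (-99 + 8)*(-8/9) = -91*(-8/9) = 728/9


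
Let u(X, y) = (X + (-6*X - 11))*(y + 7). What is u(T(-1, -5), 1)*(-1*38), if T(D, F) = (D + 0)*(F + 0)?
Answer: 10944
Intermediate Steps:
T(D, F) = D*F
u(X, y) = (-11 - 5*X)*(7 + y) (u(X, y) = (X + (-11 - 6*X))*(7 + y) = (-11 - 5*X)*(7 + y))
u(T(-1, -5), 1)*(-1*38) = (-77 - (-35)*(-5) - 11*1 - 5*(-1*(-5))*1)*(-1*38) = (-77 - 35*5 - 11 - 5*5*1)*(-38) = (-77 - 175 - 11 - 25)*(-38) = -288*(-38) = 10944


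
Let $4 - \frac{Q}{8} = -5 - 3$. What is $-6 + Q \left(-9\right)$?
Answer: $-870$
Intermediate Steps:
$Q = 96$ ($Q = 32 - 8 \left(-5 - 3\right) = 32 - -64 = 32 + 64 = 96$)
$-6 + Q \left(-9\right) = -6 + 96 \left(-9\right) = -6 - 864 = -870$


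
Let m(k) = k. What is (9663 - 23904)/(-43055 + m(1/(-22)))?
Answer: 104434/315737 ≈ 0.33076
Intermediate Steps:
(9663 - 23904)/(-43055 + m(1/(-22))) = (9663 - 23904)/(-43055 + 1/(-22)) = -14241/(-43055 - 1/22) = -14241/(-947211/22) = -14241*(-22/947211) = 104434/315737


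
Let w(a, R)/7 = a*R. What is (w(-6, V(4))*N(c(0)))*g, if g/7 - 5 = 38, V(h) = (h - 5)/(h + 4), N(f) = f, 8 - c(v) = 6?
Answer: 6321/2 ≈ 3160.5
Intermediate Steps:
c(v) = 2 (c(v) = 8 - 1*6 = 8 - 6 = 2)
V(h) = (-5 + h)/(4 + h)
w(a, R) = 7*R*a (w(a, R) = 7*(a*R) = 7*(R*a) = 7*R*a)
g = 301 (g = 35 + 7*38 = 35 + 266 = 301)
(w(-6, V(4))*N(c(0)))*g = ((7*((-5 + 4)/(4 + 4))*(-6))*2)*301 = ((7*(-1/8)*(-6))*2)*301 = ((21/4)*2)*301 = (21/2)*301 = 6321/2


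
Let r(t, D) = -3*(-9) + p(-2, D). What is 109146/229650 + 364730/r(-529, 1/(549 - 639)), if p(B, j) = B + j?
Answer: 1256444579059/86080475 ≈ 14596.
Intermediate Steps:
r(t, D) = 25 + D (r(t, D) = -3*(-9) + (-2 + D) = 27 + (-2 + D) = 25 + D)
109146/229650 + 364730/r(-529, 1/(549 - 639)) = 109146/229650 + 364730/(25 + 1/(549 - 639)) = 109146*(1/229650) + 364730/(25 + 1/(-90)) = 18191/38275 + 364730/(25 - 1/90) = 18191/38275 + 364730/(2249/90) = 18191/38275 + 364730*(90/2249) = 18191/38275 + 32825700/2249 = 1256444579059/86080475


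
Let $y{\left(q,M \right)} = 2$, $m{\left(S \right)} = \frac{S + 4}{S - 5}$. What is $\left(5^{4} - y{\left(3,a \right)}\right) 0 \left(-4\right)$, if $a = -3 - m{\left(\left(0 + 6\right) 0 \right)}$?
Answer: $0$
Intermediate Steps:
$m{\left(S \right)} = \frac{4 + S}{-5 + S}$
$a = - \frac{11}{5}$ ($a = -3 - \frac{4 + \left(0 + 6\right) 0}{-5 + \left(0 + 6\right) 0} = -3 - \frac{4 + 6 \cdot 0}{-5 + 6 \cdot 0} = -3 - \frac{4 + 0}{-5 + 0} = -3 - \frac{1}{-5} \cdot 4 = -3 - \left(- \frac{1}{5}\right) 4 = -3 - - \frac{4}{5} = -3 + \frac{4}{5} = - \frac{11}{5} \approx -2.2$)
$\left(5^{4} - y{\left(3,a \right)}\right) 0 \left(-4\right) = \left(5^{4} - 2\right) 0 \left(-4\right) = \left(625 - 2\right) 0 \left(-4\right) = 623 \cdot 0 \left(-4\right) = 0 \left(-4\right) = 0$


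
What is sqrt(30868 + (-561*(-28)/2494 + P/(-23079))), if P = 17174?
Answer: 2*sqrt(130466027344221291)/4111359 ≈ 175.71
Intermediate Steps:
sqrt(30868 + (-561*(-28)/2494 + P/(-23079))) = sqrt(30868 + (-561*(-28)/2494 + 17174/(-23079))) = sqrt(30868 + (15708*(1/2494) + 17174*(-1/23079))) = sqrt(30868 + (7854/1247 - 17174/23079)) = sqrt(30868 + 159846488/28779513) = sqrt(888525853772/28779513) = 2*sqrt(130466027344221291)/4111359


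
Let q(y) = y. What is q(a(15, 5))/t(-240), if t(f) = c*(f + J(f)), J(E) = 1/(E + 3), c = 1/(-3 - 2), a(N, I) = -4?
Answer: -4740/56881 ≈ -0.083332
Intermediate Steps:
c = -⅕ (c = 1/(-5) = -⅕ ≈ -0.20000)
J(E) = 1/(3 + E)
t(f) = -f/5 - 1/(5*(3 + f)) (t(f) = -(f + 1/(3 + f))/5 = -f/5 - 1/(5*(3 + f)))
q(a(15, 5))/t(-240) = -4*5*(3 - 240)/(-1 - 1*(-240)*(3 - 240)) = -4*(-1185/(-1 - 1*(-240)*(-237))) = -4*(-1185/(-1 - 56880)) = -4/((⅕)*(-1/237)*(-56881)) = -4/56881/1185 = -4*1185/56881 = -4740/56881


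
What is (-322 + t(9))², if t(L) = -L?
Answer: 109561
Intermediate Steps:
(-322 + t(9))² = (-322 - 1*9)² = (-322 - 9)² = (-331)² = 109561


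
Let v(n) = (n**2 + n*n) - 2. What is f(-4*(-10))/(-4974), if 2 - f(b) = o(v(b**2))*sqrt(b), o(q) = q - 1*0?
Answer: -1/2487 + 1706666*sqrt(10)/829 ≈ 6510.2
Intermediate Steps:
v(n) = -2 + 2*n**2 (v(n) = (n**2 + n**2) - 2 = 2*n**2 - 2 = -2 + 2*n**2)
o(q) = q (o(q) = q + 0 = q)
f(b) = 2 - sqrt(b)*(-2 + 2*b**4) (f(b) = 2 - (-2 + 2*(b**2)**2)*sqrt(b) = 2 - (-2 + 2*b**4)*sqrt(b) = 2 - sqrt(b)*(-2 + 2*b**4))
f(-4*(-10))/(-4974) = (2 + 2*sqrt(-4*(-10))*(1 - (-4*(-10))**4))/(-4974) = (2 + 2*sqrt(40)*(1 - 1*40**4))*(-1/4974) = (2 + 2*(2*sqrt(10))*(1 - 1*2560000))*(-1/4974) = (2 + 2*(2*sqrt(10))*(1 - 2560000))*(-1/4974) = (2 + 2*(2*sqrt(10))*(-2559999))*(-1/4974) = (2 - 10239996*sqrt(10))*(-1/4974) = -1/2487 + 1706666*sqrt(10)/829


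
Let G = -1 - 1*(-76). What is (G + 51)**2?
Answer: 15876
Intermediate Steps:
G = 75 (G = -1 + 76 = 75)
(G + 51)**2 = (75 + 51)**2 = 126**2 = 15876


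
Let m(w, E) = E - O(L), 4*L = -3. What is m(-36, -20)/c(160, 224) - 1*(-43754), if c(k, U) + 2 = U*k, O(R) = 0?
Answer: 784027916/17919 ≈ 43754.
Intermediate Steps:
L = -¾ (L = (¼)*(-3) = -¾ ≈ -0.75000)
c(k, U) = -2 + U*k
m(w, E) = E (m(w, E) = E - 1*0 = E + 0 = E)
m(-36, -20)/c(160, 224) - 1*(-43754) = -20/(-2 + 224*160) - 1*(-43754) = -20/(-2 + 35840) + 43754 = -20/35838 + 43754 = -20*1/35838 + 43754 = -10/17919 + 43754 = 784027916/17919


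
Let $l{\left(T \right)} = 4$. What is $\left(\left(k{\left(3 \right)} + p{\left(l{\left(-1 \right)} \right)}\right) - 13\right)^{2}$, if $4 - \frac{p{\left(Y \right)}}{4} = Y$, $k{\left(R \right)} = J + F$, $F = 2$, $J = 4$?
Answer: $49$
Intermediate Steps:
$k{\left(R \right)} = 6$ ($k{\left(R \right)} = 4 + 2 = 6$)
$p{\left(Y \right)} = 16 - 4 Y$
$\left(\left(k{\left(3 \right)} + p{\left(l{\left(-1 \right)} \right)}\right) - 13\right)^{2} = \left(\left(6 + \left(16 - 16\right)\right) - 13\right)^{2} = \left(\left(6 + 0\right) - 13\right)^{2} = \left(6 - 13\right)^{2} = \left(-7\right)^{2} = 49$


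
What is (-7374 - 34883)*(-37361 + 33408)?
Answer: 167041921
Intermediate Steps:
(-7374 - 34883)*(-37361 + 33408) = -42257*(-3953) = 167041921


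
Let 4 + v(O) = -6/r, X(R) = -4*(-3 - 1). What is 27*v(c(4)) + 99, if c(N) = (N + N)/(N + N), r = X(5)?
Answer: -153/8 ≈ -19.125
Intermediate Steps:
X(R) = 16 (X(R) = -4*(-4) = 16)
r = 16
c(N) = 1 (c(N) = (2*N)/((2*N)) = (2*N)*(1/(2*N)) = 1)
v(O) = -35/8 (v(O) = -4 - 6/16 = -4 - 6*1/16 = -4 - 3/8 = -35/8)
27*v(c(4)) + 99 = 27*(-35/8) + 99 = -945/8 + 99 = -153/8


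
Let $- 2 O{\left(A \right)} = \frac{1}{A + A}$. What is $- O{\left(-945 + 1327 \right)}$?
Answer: $\frac{1}{1528} \approx 0.00065445$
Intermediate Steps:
$O{\left(A \right)} = - \frac{1}{4 A}$ ($O{\left(A \right)} = - \frac{1}{2 \left(A + A\right)} = - \frac{1}{2 \cdot 2 A} = - \frac{\frac{1}{2} \frac{1}{A}}{2} = - \frac{1}{4 A}$)
$- O{\left(-945 + 1327 \right)} = - \frac{-1}{4 \left(-945 + 1327\right)} = - \frac{-1}{4 \cdot 382} = \left(-1\right) \left(- \frac{1}{1528}\right) = \frac{1}{1528}$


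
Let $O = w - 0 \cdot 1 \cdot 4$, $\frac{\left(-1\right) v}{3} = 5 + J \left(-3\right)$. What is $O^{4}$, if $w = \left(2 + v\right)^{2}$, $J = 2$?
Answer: $390625$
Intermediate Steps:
$v = 3$ ($v = - 3 \left(5 + 2 \left(-3\right)\right) = - 3 \left(5 - 6\right) = \left(-3\right) \left(-1\right) = 3$)
$w = 25$ ($w = \left(2 + 3\right)^{2} = 5^{2} = 25$)
$O = 25$ ($O = 25 - 0 \cdot 1 \cdot 4 = 25 - 0 \cdot 4 = 25 - 0 = 25 + 0 = 25$)
$O^{4} = 25^{4} = 390625$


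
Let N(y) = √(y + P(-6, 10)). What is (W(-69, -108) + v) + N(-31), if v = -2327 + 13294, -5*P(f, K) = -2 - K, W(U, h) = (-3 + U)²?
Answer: 16151 + I*√715/5 ≈ 16151.0 + 5.3479*I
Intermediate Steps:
P(f, K) = ⅖ + K/5 (P(f, K) = -(-2 - K)/5 = ⅖ + K/5)
v = 10967
N(y) = √(12/5 + y) (N(y) = √(y + (⅖ + (⅕)*10)) = √(y + (⅖ + 2)) = √(y + 12/5) = √(12/5 + y))
(W(-69, -108) + v) + N(-31) = ((-3 - 69)² + 10967) + √(60 + 25*(-31))/5 = ((-72)² + 10967) + √(60 - 775)/5 = (5184 + 10967) + √(-715)/5 = 16151 + (I*√715)/5 = 16151 + I*√715/5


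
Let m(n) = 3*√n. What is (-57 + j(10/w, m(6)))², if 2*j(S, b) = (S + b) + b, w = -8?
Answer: 215977/64 - 1383*√6/4 ≈ 2527.7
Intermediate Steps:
j(S, b) = b + S/2 (j(S, b) = ((S + b) + b)/2 = (S + 2*b)/2 = b + S/2)
(-57 + j(10/w, m(6)))² = (-57 + (3*√6 + (10/(-8))/2))² = (-57 + (3*√6 + (10*(-⅛))/2))² = (-57 + (3*√6 + (½)*(-5/4)))² = (-57 + (3*√6 - 5/8))² = (-57 + (-5/8 + 3*√6))² = (-461/8 + 3*√6)²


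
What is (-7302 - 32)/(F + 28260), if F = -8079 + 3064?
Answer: -7334/23245 ≈ -0.31551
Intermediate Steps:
F = -5015
(-7302 - 32)/(F + 28260) = (-7302 - 32)/(-5015 + 28260) = -7334/23245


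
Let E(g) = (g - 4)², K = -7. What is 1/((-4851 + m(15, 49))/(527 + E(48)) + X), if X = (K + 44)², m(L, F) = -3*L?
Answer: 821/1122317 ≈ 0.00073152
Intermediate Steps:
E(g) = (-4 + g)²
X = 1369 (X = (-7 + 44)² = 37² = 1369)
1/((-4851 + m(15, 49))/(527 + E(48)) + X) = 1/((-4851 - 3*15)/(527 + (-4 + 48)²) + 1369) = 1/((-4851 - 45)/(527 + 44²) + 1369) = 1/(-4896/(527 + 1936) + 1369) = 1/(-4896/2463 + 1369) = 1/(-4896*1/2463 + 1369) = 1/(-1632/821 + 1369) = 1/(1122317/821) = 821/1122317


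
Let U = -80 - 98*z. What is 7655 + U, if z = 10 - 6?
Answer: 7183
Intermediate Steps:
z = 4
U = -472 (U = -80 - 98*4 = -80 - 392 = -472)
7655 + U = 7655 - 472 = 7183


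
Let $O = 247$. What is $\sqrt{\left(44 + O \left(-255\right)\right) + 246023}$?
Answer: $\sqrt{183082} \approx 427.88$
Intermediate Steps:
$\sqrt{\left(44 + O \left(-255\right)\right) + 246023} = \sqrt{\left(44 + 247 \left(-255\right)\right) + 246023} = \sqrt{\left(44 - 62985\right) + 246023} = \sqrt{-62941 + 246023} = \sqrt{183082}$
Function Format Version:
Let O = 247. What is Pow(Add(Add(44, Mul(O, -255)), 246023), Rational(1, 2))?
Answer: Pow(183082, Rational(1, 2)) ≈ 427.88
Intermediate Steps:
Pow(Add(Add(44, Mul(O, -255)), 246023), Rational(1, 2)) = Pow(Add(Add(44, Mul(247, -255)), 246023), Rational(1, 2)) = Pow(Add(Add(44, -62985), 246023), Rational(1, 2)) = Pow(Add(-62941, 246023), Rational(1, 2)) = Pow(183082, Rational(1, 2))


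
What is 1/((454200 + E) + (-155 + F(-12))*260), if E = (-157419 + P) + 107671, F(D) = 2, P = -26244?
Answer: 1/338428 ≈ 2.9548e-6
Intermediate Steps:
E = -75992 (E = (-157419 - 26244) + 107671 = -183663 + 107671 = -75992)
1/((454200 + E) + (-155 + F(-12))*260) = 1/((454200 - 75992) + (-155 + 2)*260) = 1/(378208 - 153*260) = 1/(378208 - 39780) = 1/338428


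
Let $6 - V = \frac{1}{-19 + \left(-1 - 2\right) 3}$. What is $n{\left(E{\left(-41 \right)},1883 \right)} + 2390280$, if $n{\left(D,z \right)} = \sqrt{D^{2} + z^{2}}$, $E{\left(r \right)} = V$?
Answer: $2390280 + \frac{\sqrt{2779848737}}{28} \approx 2.3922 \cdot 10^{6}$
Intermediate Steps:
$V = \frac{169}{28}$ ($V = 6 - \frac{1}{-19 + \left(-1 - 2\right) 3} = 6 - \frac{1}{-19 - 9} = 6 - \frac{1}{-28} = 6 - - \frac{1}{28} = 6 + \frac{1}{28} = \frac{169}{28} \approx 6.0357$)
$E{\left(r \right)} = \frac{169}{28}$
$n{\left(E{\left(-41 \right)},1883 \right)} + 2390280 = \sqrt{\left(\frac{169}{28}\right)^{2} + 1883^{2}} + 2390280 = \sqrt{\frac{28561}{784} + 3545689} + 2390280 = \sqrt{\frac{2779848737}{784}} + 2390280 = \frac{\sqrt{2779848737}}{28} + 2390280 = 2390280 + \frac{\sqrt{2779848737}}{28}$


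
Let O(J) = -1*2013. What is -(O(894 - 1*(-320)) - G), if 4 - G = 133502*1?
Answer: -131485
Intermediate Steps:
O(J) = -2013
G = -133498 (G = 4 - 133502 = -133498)
-(O(894 - 1*(-320)) - G) = -(-2013 - 1*(-133498)) = -(-2013 + 133498) = -1*131485 = -131485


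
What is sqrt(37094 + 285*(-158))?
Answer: 16*I*sqrt(31) ≈ 89.084*I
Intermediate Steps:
sqrt(37094 + 285*(-158)) = sqrt(37094 - 45030) = sqrt(-7936) = 16*I*sqrt(31)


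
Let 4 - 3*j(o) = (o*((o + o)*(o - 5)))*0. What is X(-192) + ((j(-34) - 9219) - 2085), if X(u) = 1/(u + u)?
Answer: -4340225/384 ≈ -11303.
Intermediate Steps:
X(u) = 1/(2*u)
j(o) = 4/3 (j(o) = 4/3 - o*((o + o)*(o - 5))*0/3 = 4/3 - o*((2*o)*(-5 + o))*0/3 = 4/3 - o*(2*o*(-5 + o))*0/3 = 4/3 - 2*o²*(-5 + o)*0/3 = 4/3 - ⅓*0 = 4/3 + 0 = 4/3)
X(-192) + ((j(-34) - 9219) - 2085) = (½)/(-192) + ((4/3 - 9219) - 2085) = (½)*(-1/192) + (-27653/3 - 2085) = -1/384 - 33908/3 = -4340225/384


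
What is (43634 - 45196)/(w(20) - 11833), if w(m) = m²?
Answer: 1562/11433 ≈ 0.13662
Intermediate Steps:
(43634 - 45196)/(w(20) - 11833) = (43634 - 45196)/(20² - 11833) = -1562/(400 - 11833) = -1562/(-11433) = -1562*(-1/11433) = 1562/11433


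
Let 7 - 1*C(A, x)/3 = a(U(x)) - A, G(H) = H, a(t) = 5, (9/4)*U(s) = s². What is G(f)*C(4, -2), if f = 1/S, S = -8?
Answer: -9/4 ≈ -2.2500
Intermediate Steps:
U(s) = 4*s²/9
f = -⅛ (f = 1/(-8) = -⅛ ≈ -0.12500)
C(A, x) = 6 + 3*A (C(A, x) = 21 - 3*(5 - A) = 21 + (-15 + 3*A) = 6 + 3*A)
G(f)*C(4, -2) = -(6 + 3*4)/8 = -(6 + 12)/8 = -⅛*18 = -9/4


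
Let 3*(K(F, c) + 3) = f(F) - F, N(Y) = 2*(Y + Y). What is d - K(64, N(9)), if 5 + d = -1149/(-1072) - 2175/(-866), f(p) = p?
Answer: 734965/464176 ≈ 1.5834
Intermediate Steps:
N(Y) = 4*Y (N(Y) = 2*(2*Y) = 4*Y)
d = -657563/464176 (d = -5 + (-1149/(-1072) - 2175/(-866)) = -5 + (-1149*(-1/1072) - 2175*(-1/866)) = -5 + (1149/1072 + 2175/866) = -5 + 1663317/464176 = -657563/464176 ≈ -1.4166)
K(F, c) = -3 (K(F, c) = -3 + (F - F)/3 = -3 + (1/3)*0 = -3 + 0 = -3)
d - K(64, N(9)) = -657563/464176 - 1*(-3) = -657563/464176 + 3 = 734965/464176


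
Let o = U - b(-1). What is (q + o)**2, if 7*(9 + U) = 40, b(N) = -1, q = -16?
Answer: 16384/49 ≈ 334.37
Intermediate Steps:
U = -23/7 (U = -9 + (1/7)*40 = -9 + 40/7 = -23/7 ≈ -3.2857)
o = -16/7 (o = -23/7 - 1*(-1) = -23/7 + 1 = -16/7 ≈ -2.2857)
(q + o)**2 = (-16 - 16/7)**2 = (-128/7)**2 = 16384/49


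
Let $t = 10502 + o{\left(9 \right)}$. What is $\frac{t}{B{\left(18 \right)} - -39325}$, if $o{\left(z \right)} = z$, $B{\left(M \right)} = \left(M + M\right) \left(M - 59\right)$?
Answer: $\frac{10511}{37849} \approx 0.27771$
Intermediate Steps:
$B{\left(M \right)} = 2 M \left(-59 + M\right)$
$t = 10511$ ($t = 10502 + 9 = 10511$)
$\frac{t}{B{\left(18 \right)} - -39325} = \frac{10511}{2 \cdot 18 \left(-59 + 18\right) - -39325} = \frac{10511}{2 \cdot 18 \left(-41\right) + 39325} = \frac{10511}{-1476 + 39325} = \frac{10511}{37849}$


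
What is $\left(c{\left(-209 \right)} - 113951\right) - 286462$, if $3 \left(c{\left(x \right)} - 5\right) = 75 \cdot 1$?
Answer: $-400383$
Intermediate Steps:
$c{\left(x \right)} = 30$ ($c{\left(x \right)} = 5 + \frac{75 \cdot 1}{3} = 5 + \frac{1}{3} \cdot 75 = 5 + 25 = 30$)
$\left(c{\left(-209 \right)} - 113951\right) - 286462 = \left(30 - 113951\right) - 286462 = -113921 - 286462 = -400383$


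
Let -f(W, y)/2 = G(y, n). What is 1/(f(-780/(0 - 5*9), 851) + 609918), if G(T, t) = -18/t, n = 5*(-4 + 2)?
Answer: 5/3049572 ≈ 1.6396e-6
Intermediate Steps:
n = -10 (n = 5*(-2) = -10)
f(W, y) = -18/5 (f(W, y) = -(-36)/(-10) = -(-36)*(-1)/10 = -2*9/5 = -18/5)
1/(f(-780/(0 - 5*9), 851) + 609918) = 1/(-18/5 + 609918) = 1/(3049572/5) = 5/3049572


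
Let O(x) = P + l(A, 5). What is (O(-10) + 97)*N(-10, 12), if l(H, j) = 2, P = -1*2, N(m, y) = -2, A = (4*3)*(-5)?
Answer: -194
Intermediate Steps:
A = -60 (A = 12*(-5) = -60)
P = -2
O(x) = 0 (O(x) = -2 + 2 = 0)
(O(-10) + 97)*N(-10, 12) = (0 + 97)*(-2) = 97*(-2) = -194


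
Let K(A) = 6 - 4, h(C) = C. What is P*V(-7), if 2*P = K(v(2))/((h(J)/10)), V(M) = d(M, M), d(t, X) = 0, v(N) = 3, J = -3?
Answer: 0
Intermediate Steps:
V(M) = 0
K(A) = 2
P = -10/3 (P = (2/((-3/10)))/2 = (2/((-3*1/10)))/2 = (2/(-3/10))/2 = (2*(-10/3))/2 = (1/2)*(-20/3) = -10/3 ≈ -3.3333)
P*V(-7) = -10/3*0 = 0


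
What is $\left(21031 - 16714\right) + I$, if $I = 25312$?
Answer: $29629$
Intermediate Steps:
$\left(21031 - 16714\right) + I = \left(21031 - 16714\right) + 25312 = 4317 + 25312 = 29629$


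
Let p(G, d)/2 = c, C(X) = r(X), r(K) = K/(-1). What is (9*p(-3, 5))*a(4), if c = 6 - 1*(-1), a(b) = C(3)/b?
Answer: -189/2 ≈ -94.500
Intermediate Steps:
r(K) = -K (r(K) = K*(-1) = -K)
C(X) = -X
a(b) = -3/b (a(b) = (-1*3)/b = -3/b)
c = 7 (c = 6 + 1 = 7)
p(G, d) = 14 (p(G, d) = 2*7 = 14)
(9*p(-3, 5))*a(4) = (9*14)*(-3/4) = 126*(-3*¼) = 126*(-¾) = -189/2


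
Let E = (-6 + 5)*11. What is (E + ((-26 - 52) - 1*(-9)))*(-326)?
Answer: 26080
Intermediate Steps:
E = -11 (E = -1*11 = -11)
(E + ((-26 - 52) - 1*(-9)))*(-326) = (-11 + ((-26 - 52) - 1*(-9)))*(-326) = (-11 + (-78 + 9))*(-326) = (-11 - 69)*(-326) = -80*(-326) = 26080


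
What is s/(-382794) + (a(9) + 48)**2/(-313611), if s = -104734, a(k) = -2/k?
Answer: 431620980299/1620653523309 ≈ 0.26633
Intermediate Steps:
s/(-382794) + (a(9) + 48)**2/(-313611) = -104734/(-382794) + (-2/9 + 48)**2/(-313611) = -104734*(-1/382794) + (-2*1/9 + 48)**2*(-1/313611) = 52367/191397 + (-2/9 + 48)**2*(-1/313611) = 52367/191397 + (430/9)**2*(-1/313611) = 52367/191397 + (184900/81)*(-1/313611) = 52367/191397 - 184900/25402491 = 431620980299/1620653523309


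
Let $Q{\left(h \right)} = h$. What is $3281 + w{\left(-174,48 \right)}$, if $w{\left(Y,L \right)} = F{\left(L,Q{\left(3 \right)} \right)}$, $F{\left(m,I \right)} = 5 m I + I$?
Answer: $4004$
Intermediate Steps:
$F{\left(m,I \right)} = I + 5 I m$ ($F{\left(m,I \right)} = 5 I m + I = I + 5 I m$)
$w{\left(Y,L \right)} = 3 + 15 L$ ($w{\left(Y,L \right)} = 3 \left(1 + 5 L\right) = 3 + 15 L$)
$3281 + w{\left(-174,48 \right)} = 3281 + \left(3 + 15 \cdot 48\right) = 3281 + \left(3 + 720\right) = 3281 + 723 = 4004$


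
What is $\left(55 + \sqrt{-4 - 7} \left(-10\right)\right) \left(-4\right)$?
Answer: $-220 + 40 i \sqrt{11} \approx -220.0 + 132.67 i$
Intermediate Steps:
$\left(55 + \sqrt{-4 - 7} \left(-10\right)\right) \left(-4\right) = \left(55 + \sqrt{-11} \left(-10\right)\right) \left(-4\right) = \left(55 + i \sqrt{11} \left(-10\right)\right) \left(-4\right) = \left(55 - 10 i \sqrt{11}\right) \left(-4\right) = -220 + 40 i \sqrt{11}$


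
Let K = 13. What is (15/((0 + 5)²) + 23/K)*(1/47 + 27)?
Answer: 39116/611 ≈ 64.020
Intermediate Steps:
(15/((0 + 5)²) + 23/K)*(1/47 + 27) = (15/((0 + 5)²) + 23/13)*(1/47 + 27) = (15/(5²) + 23*(1/13))*(1/47 + 27) = (15/25 + 23/13)*(1270/47) = (15*(1/25) + 23/13)*(1270/47) = (⅗ + 23/13)*(1270/47) = (154/65)*(1270/47) = 39116/611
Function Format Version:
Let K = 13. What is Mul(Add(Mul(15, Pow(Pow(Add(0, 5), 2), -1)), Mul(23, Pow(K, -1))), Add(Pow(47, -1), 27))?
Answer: Rational(39116, 611) ≈ 64.020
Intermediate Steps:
Mul(Add(Mul(15, Pow(Pow(Add(0, 5), 2), -1)), Mul(23, Pow(K, -1))), Add(Pow(47, -1), 27)) = Mul(Add(Mul(15, Pow(Pow(Add(0, 5), 2), -1)), Mul(23, Pow(13, -1))), Add(Pow(47, -1), 27)) = Mul(Add(Mul(15, Pow(Pow(5, 2), -1)), Mul(23, Rational(1, 13))), Add(Rational(1, 47), 27)) = Mul(Add(Mul(15, Pow(25, -1)), Rational(23, 13)), Rational(1270, 47)) = Mul(Add(Mul(15, Rational(1, 25)), Rational(23, 13)), Rational(1270, 47)) = Mul(Add(Rational(3, 5), Rational(23, 13)), Rational(1270, 47)) = Mul(Rational(154, 65), Rational(1270, 47)) = Rational(39116, 611)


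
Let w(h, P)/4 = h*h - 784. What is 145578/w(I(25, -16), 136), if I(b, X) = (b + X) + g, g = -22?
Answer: -24263/410 ≈ -59.178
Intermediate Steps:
I(b, X) = -22 + X + b (I(b, X) = (b + X) - 22 = (X + b) - 22 = -22 + X + b)
w(h, P) = -3136 + 4*h² (w(h, P) = 4*(h*h - 784) = 4*(h² - 784) = 4*(-784 + h²) = -3136 + 4*h²)
145578/w(I(25, -16), 136) = 145578/(-3136 + 4*(-22 - 16 + 25)²) = 145578/(-3136 + 4*(-13)²) = 145578/(-3136 + 4*169) = 145578/(-3136 + 676) = 145578/(-2460) = 145578*(-1/2460) = -24263/410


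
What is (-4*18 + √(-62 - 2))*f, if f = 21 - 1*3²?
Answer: -864 + 96*I ≈ -864.0 + 96.0*I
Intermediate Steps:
f = 12 (f = 21 - 1*9 = 21 - 9 = 12)
(-4*18 + √(-62 - 2))*f = (-4*18 + √(-62 - 2))*12 = (-72 + √(-64))*12 = (-72 + 8*I)*12 = -864 + 96*I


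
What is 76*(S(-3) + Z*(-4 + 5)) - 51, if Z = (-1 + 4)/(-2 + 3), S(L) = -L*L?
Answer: -507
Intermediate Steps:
S(L) = -L**2
Z = 3 (Z = 3/1 = 3*1 = 3)
76*(S(-3) + Z*(-4 + 5)) - 51 = 76*(-1*(-3)**2 + 3*(-4 + 5)) - 51 = 76*(-1*9 + 3*1) - 51 = 76*(-9 + 3) - 51 = 76*(-6) - 51 = -456 - 51 = -507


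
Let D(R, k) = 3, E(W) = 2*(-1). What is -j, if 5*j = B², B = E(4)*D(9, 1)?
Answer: -36/5 ≈ -7.2000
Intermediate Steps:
E(W) = -2
B = -6 (B = -2*3 = -6)
j = 36/5 (j = (⅕)*(-6)² = (⅕)*36 = 36/5 ≈ 7.2000)
-j = -1*36/5 = -36/5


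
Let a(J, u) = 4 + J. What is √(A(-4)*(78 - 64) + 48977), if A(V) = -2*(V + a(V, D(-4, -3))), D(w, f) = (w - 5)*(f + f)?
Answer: √49089 ≈ 221.56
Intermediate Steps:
D(w, f) = 2*f*(-5 + w) (D(w, f) = (-5 + w)*(2*f) = 2*f*(-5 + w))
A(V) = -8 - 4*V (A(V) = -2*(V + (4 + V)) = -2*(4 + 2*V) = -8 - 4*V)
√(A(-4)*(78 - 64) + 48977) = √((-8 - 4*(-4))*(78 - 64) + 48977) = √((-8 + 16)*14 + 48977) = √(8*14 + 48977) = √(112 + 48977) = √49089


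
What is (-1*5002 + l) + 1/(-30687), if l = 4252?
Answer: -23015251/30687 ≈ -750.00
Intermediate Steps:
(-1*5002 + l) + 1/(-30687) = (-1*5002 + 4252) + 1/(-30687) = (-5002 + 4252) - 1/30687 = -750 - 1/30687 = -23015251/30687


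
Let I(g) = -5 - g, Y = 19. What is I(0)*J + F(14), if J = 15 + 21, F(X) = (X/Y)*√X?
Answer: -180 + 14*√14/19 ≈ -177.24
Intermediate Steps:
F(X) = X^(3/2)/19 (F(X) = (X/19)*√X = X^(3/2)/19)
J = 36
I(0)*J + F(14) = (-5 - 1*0)*36 + 14^(3/2)/19 = (-5 + 0)*36 + (14*√14)/19 = -5*36 + 14*√14/19 = -180 + 14*√14/19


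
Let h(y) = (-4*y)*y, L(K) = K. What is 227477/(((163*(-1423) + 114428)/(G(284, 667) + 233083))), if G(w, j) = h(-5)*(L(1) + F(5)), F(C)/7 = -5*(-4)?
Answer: -2930211523/6913 ≈ -4.2387e+5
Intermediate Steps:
F(C) = 140 (F(C) = 7*(-5*(-4)) = 7*20 = 140)
h(y) = -4*y²
G(w, j) = -14100 (G(w, j) = (-4*(-5)²)*(1 + 140) = -4*25*141 = -100*141 = -14100)
227477/(((163*(-1423) + 114428)/(G(284, 667) + 233083))) = 227477/(((163*(-1423) + 114428)/(-14100 + 233083))) = 227477/(((-231949 + 114428)/218983)) = 227477/((-117521*1/218983)) = 227477/(-117521/218983) = 227477*(-218983/117521) = -2930211523/6913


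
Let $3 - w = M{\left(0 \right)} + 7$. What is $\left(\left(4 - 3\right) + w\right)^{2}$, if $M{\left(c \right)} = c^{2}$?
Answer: $9$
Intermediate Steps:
$w = -4$ ($w = 3 - \left(0^{2} + 7\right) = 3 - \left(0 + 7\right) = 3 - 7 = -4$)
$\left(\left(4 - 3\right) + w\right)^{2} = \left(\left(4 - 3\right) - 4\right)^{2} = \left(1 - 4\right)^{2} = \left(-3\right)^{2} = 9$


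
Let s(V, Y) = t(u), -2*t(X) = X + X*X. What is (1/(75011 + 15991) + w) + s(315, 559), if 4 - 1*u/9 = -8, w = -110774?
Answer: -10616293319/91002 ≈ -1.1666e+5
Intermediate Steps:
u = 108 (u = 36 - 9*(-8) = 36 + 72 = 108)
t(X) = -X/2 - X²/2 (t(X) = -(X + X*X)/2 = -(X + X²)/2 = -X/2 - X²/2)
s(V, Y) = -5886 (s(V, Y) = -½*108*(1 + 108) = -½*108*109 = -5886)
(1/(75011 + 15991) + w) + s(315, 559) = (1/(75011 + 15991) - 110774) - 5886 = (1/91002 - 110774) - 5886 = -10080655547/91002 - 5886 = -10616293319/91002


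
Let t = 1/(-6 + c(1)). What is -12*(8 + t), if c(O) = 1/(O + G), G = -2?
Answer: -660/7 ≈ -94.286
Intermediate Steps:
c(O) = 1/(-2 + O) (c(O) = 1/(O - 2) = 1/(-2 + O))
t = -1/7 (t = 1/(-6 + 1/(-2 + 1)) = 1/(-6 + 1/(-1)) = 1/(-6 - 1) = 1/(-7) = -1/7 ≈ -0.14286)
-12*(8 + t) = -12*(8 - 1/7) = -12*55/7 = -660/7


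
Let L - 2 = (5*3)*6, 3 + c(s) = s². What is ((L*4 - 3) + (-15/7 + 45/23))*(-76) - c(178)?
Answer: -9564501/161 ≈ -59407.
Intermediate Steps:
c(s) = -3 + s²
L = 92 (L = 2 + (5*3)*6 = 2 + 15*6 = 2 + 90 = 92)
((L*4 - 3) + (-15/7 + 45/23))*(-76) - c(178) = ((92*4 - 3) + (-15/7 + 45/23))*(-76) - (-3 + 178²) = ((368 - 3) + (-15*⅐ + 45*(1/23)))*(-76) - (-3 + 31684) = (365 + (-15/7 + 45/23))*(-76) - 1*31681 = (365 - 30/161)*(-76) - 31681 = (58735/161)*(-76) - 31681 = -4463860/161 - 31681 = -9564501/161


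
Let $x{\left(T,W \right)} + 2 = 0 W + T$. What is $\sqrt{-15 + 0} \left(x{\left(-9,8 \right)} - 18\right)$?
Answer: $- 29 i \sqrt{15} \approx - 112.32 i$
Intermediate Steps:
$x{\left(T,W \right)} = -2 + T$ ($x{\left(T,W \right)} = -2 + \left(0 W + T\right) = -2 + \left(0 + T\right) = -2 + T$)
$\sqrt{-15 + 0} \left(x{\left(-9,8 \right)} - 18\right) = \sqrt{-15 + 0} \left(\left(-2 - 9\right) - 18\right) = \sqrt{-15} \left(-11 - 18\right) = i \sqrt{15} \left(-29\right) = - 29 i \sqrt{15}$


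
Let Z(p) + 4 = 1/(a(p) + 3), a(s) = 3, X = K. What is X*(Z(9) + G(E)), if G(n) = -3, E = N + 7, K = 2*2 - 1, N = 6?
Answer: -41/2 ≈ -20.500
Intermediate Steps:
K = 3 (K = 4 - 1 = 3)
X = 3
E = 13 (E = 6 + 7 = 13)
Z(p) = -23/6 (Z(p) = -4 + 1/(3 + 3) = -4 + 1/6 = -23/6)
X*(Z(9) + G(E)) = 3*(-23/6 - 3) = 3*(-41/6) = -41/2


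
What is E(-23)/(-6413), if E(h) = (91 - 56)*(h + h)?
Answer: 1610/6413 ≈ 0.25105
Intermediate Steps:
E(h) = 70*h (E(h) = 35*(2*h) = 70*h)
E(-23)/(-6413) = (70*(-23))/(-6413) = -1610*(-1/6413) = 1610/6413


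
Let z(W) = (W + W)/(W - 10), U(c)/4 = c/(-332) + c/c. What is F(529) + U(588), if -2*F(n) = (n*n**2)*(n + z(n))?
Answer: -3386401936772011/86154 ≈ -3.9306e+10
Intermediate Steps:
U(c) = 4 - c/83 (U(c) = 4*(c/(-332) + c/c) = 4*(c*(-1/332) + 1) = 4*(-c/332 + 1) = 4*(1 - c/332) = 4 - c/83)
z(W) = 2*W/(-10 + W) (z(W) = (2*W)/(-10 + W) = 2*W/(-10 + W))
F(n) = -n**3*(n + 2*n/(-10 + n))/2 (F(n) = -n*n**2*(n + 2*n/(-10 + n))/2 = -n**3*(n + 2*n/(-10 + n))/2)
F(529) + U(588) = (1/2)*529**4*(8 - 1*529)/(-10 + 529) + (4 - 1/83*588) = (1/2)*78310985281*(8 - 529)/519 + (4 - 588/83) = (1/2)*78310985281*(1/519)*(-521) - 256/83 = -40800023331401/1038 - 256/83 = -3386401936772011/86154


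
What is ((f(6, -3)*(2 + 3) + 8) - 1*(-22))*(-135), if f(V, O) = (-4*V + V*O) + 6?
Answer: 20250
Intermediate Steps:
f(V, O) = 6 - 4*V + O*V (f(V, O) = (-4*V + O*V) + 6 = 6 - 4*V + O*V)
((f(6, -3)*(2 + 3) + 8) - 1*(-22))*(-135) = (((6 - 4*6 - 3*6)*(2 + 3) + 8) - 1*(-22))*(-135) = (((6 - 24 - 18)*5 + 8) + 22)*(-135) = ((-36*5 + 8) + 22)*(-135) = ((-180 + 8) + 22)*(-135) = (-172 + 22)*(-135) = -150*(-135) = 20250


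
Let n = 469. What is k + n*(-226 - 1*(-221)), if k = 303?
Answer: -2042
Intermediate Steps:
k + n*(-226 - 1*(-221)) = 303 + 469*(-226 - 1*(-221)) = 303 + 469*(-226 + 221) = 303 + 469*(-5) = 303 - 2345 = -2042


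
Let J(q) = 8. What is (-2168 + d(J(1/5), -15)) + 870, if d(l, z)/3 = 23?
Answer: -1229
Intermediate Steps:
d(l, z) = 69 (d(l, z) = 3*23 = 69)
(-2168 + d(J(1/5), -15)) + 870 = (-2168 + 69) + 870 = -2099 + 870 = -1229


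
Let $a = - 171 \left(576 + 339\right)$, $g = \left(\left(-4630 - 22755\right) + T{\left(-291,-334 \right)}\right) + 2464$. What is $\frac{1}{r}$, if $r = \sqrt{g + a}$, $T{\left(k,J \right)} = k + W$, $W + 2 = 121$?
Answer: $- \frac{i \sqrt{181558}}{181558} \approx - 0.0023469 i$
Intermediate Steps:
$W = 119$ ($W = -2 + 121 = 119$)
$T{\left(k,J \right)} = 119 + k$ ($T{\left(k,J \right)} = k + 119 = 119 + k$)
$g = -25093$ ($g = \left(\left(-4630 - 22755\right) + \left(119 - 291\right)\right) + 2464 = \left(-27385 - 172\right) + 2464 = -27557 + 2464 = -25093$)
$a = -156465$ ($a = \left(-171\right) 915 = -156465$)
$r = i \sqrt{181558}$ ($r = \sqrt{-25093 - 156465} = \sqrt{-181558} = i \sqrt{181558} \approx 426.1 i$)
$\frac{1}{r} = \frac{1}{i \sqrt{181558}} = - \frac{i \sqrt{181558}}{181558}$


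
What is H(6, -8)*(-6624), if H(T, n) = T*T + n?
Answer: -185472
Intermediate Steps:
H(T, n) = n + T**2 (H(T, n) = T**2 + n = n + T**2)
H(6, -8)*(-6624) = (-8 + 6**2)*(-6624) = (-8 + 36)*(-6624) = 28*(-6624) = -185472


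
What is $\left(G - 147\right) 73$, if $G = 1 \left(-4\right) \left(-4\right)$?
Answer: $-9563$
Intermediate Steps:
$G = 16$ ($G = \left(-4\right) \left(-4\right) = 16$)
$\left(G - 147\right) 73 = \left(16 - 147\right) 73 = \left(-131\right) 73 = -9563$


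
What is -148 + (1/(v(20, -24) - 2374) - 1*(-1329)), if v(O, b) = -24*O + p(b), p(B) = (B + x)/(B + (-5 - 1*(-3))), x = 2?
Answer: 43804458/37091 ≈ 1181.0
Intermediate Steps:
p(B) = (2 + B)/(-2 + B) (p(B) = (B + 2)/(B + (-5 - 1*(-3))) = (2 + B)/(B + (-5 + 3)) = (2 + B)/(B - 2) = (2 + B)/(-2 + B))
v(O, b) = -24*O + (2 + b)/(-2 + b)
-148 + (1/(v(20, -24) - 2374) - 1*(-1329)) = -148 + (1/((2 - 24 - 24*20*(-2 - 24))/(-2 - 24) - 2374) - 1*(-1329)) = -148 + (1/((2 - 24 - 24*20*(-26))/(-26) - 2374) + 1329) = -148 + (1/(-(2 - 24 + 12480)/26 - 2374) + 1329) = -148 + (1/(-1/26*12458 - 2374) + 1329) = -148 + (1/(-6229/13 - 2374) + 1329) = -148 + (1/(-37091/13) + 1329) = -148 + (-13/37091 + 1329) = -148 + 49293926/37091 = 43804458/37091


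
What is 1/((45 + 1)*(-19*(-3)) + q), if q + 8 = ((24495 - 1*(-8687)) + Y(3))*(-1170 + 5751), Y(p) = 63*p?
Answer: 1/152875165 ≈ 6.5413e-9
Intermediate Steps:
q = 152872543 (q = -8 + ((24495 - 1*(-8687)) + 63*3)*(-1170 + 5751) = -8 + ((24495 + 8687) + 189)*4581 = -8 + (33182 + 189)*4581 = -8 + 33371*4581 = -8 + 152872551 = 152872543)
1/((45 + 1)*(-19*(-3)) + q) = 1/((45 + 1)*(-19*(-3)) + 152872543) = 1/(46*57 + 152872543) = 1/(2622 + 152872543) = 1/152875165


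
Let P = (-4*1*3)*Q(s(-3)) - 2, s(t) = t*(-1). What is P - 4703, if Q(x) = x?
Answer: -4741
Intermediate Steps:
s(t) = -t
P = -38 (P = (-4*1*3)*(-1*(-3)) - 2 = -4*3*3 - 2 = -12*3 - 2 = -36 - 2 = -38)
P - 4703 = -38 - 4703 = -4741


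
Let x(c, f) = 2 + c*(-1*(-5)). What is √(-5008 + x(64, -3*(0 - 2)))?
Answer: I*√4686 ≈ 68.454*I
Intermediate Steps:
x(c, f) = 2 + 5*c (x(c, f) = 2 + c*5 = 2 + 5*c)
√(-5008 + x(64, -3*(0 - 2))) = √(-5008 + (2 + 5*64)) = √(-5008 + (2 + 320)) = √(-5008 + 322) = √(-4686) = I*√4686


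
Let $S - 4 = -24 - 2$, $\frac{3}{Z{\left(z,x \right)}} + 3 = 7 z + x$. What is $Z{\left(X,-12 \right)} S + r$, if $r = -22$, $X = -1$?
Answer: $-19$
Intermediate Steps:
$Z{\left(z,x \right)} = \frac{3}{-3 + x + 7 z}$ ($Z{\left(z,x \right)} = \frac{3}{-3 + \left(7 z + x\right)} = \frac{3}{-3 + \left(x + 7 z\right)} = \frac{3}{-3 + x + 7 z}$)
$S = -22$ ($S = 4 - 26 = -22$)
$Z{\left(X,-12 \right)} S + r = \frac{3}{-3 - 12 + 7 \left(-1\right)} \left(-22\right) - 22 = \frac{3}{-3 - 12 - 7} \left(-22\right) - 22 = \frac{3}{-22} \left(-22\right) - 22 = 3 \left(- \frac{1}{22}\right) \left(-22\right) - 22 = \left(- \frac{3}{22}\right) \left(-22\right) - 22 = 3 - 22 = -19$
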